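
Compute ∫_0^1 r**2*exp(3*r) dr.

Integrate by parts twice (u = r^2, dv = exp(3*r) dr).
An antiderivative is F(r) = (9*r**2 - 6*r + 2)*exp(3*r)/27.
Then F(1) - F(0) = (5*exp(3)/27) - (2/27) = -2/27 + 5*exp(3)/27.

-2/27 + 5*exp(3)/27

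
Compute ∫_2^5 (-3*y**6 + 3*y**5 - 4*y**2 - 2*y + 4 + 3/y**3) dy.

-36136059/1400

By the power rule, an antiderivative is F(y) = -3*y**7/7 + y**6/2 - 4*y**3/3 - y**2 + 4*y - 3/(2*y**2).
Then F(5) - F(2) = (-13566719/525) - (-5023/168) = -36136059/1400.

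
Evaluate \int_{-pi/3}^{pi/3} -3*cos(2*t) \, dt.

-3*sqrt(3)/2

An antiderivative is F(t) = -3*sin(2*t)/2.
Then F(pi/3) - F(-pi/3) = (-3*sqrt(3)/4) - (3*sqrt(3)/4) = -3*sqrt(3)/2.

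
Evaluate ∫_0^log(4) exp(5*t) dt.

1023/5

Let u = exp(t), so du = exp(t) dt. When t = 0, u = 1; when t = log(4), u = 4.
The integral becomes ∫ u**4 du from 1 to 4, with antiderivative u**5/5.
Back in t: F(t) = exp(5*t)/5.
Then F(log(4)) - F(0) = (1024/5) - (1/5) = 1023/5.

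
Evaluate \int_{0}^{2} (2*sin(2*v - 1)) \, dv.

cos(1) - cos(3)

Let u = 2*v - 1, so du = 2 dv. When v = 0, u = -1; when v = 2, u = 3.
The integral becomes ∫ sin(u) du from -1 to 3, with antiderivative -cos(u).
Back in v: F(v) = -cos(2*v - 1).
Then F(2) - F(0) = (-cos(3)) - (-cos(1)) = cos(1) - cos(3).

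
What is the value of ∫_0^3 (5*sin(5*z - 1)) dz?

Let u = 5*z - 1, so du = 5 dz. When z = 0, u = -1; when z = 3, u = 14.
The integral becomes ∫ sin(u) du from -1 to 14, with antiderivative -cos(u).
Back in z: F(z) = -cos(5*z - 1).
Then F(3) - F(0) = (-cos(14)) - (-cos(1)) = -cos(14) + cos(1).

-cos(14) + cos(1)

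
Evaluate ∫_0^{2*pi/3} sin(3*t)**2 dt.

Use the identity sin^2(3*t) = (1 - cos(6*t))/2.
An antiderivative is F(t) = t/2 - sin(6*t)/12.
Then F(2*pi/3) - F(0) = (pi/3) - (0) = pi/3.

pi/3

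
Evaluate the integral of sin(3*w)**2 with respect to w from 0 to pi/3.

Use the identity sin^2(3*w) = (1 - cos(6*w))/2.
An antiderivative is F(w) = w/2 - sin(6*w)/12.
Then F(pi/3) - F(0) = (pi/6) - (0) = pi/6.

pi/6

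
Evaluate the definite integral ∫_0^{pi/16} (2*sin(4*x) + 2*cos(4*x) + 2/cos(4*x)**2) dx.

1

An antiderivative is F(x) = sin(4*x)/2 - cos(4*x)/2 + tan(4*x)/2.
Then F(pi/16) - F(0) = (1/2) - (-1/2) = 1.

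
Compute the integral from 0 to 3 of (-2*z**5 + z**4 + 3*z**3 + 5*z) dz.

By the power rule, an antiderivative is F(z) = -z**6/3 + z**5/5 + 3*z**4/4 + 5*z**2/2.
Then F(3) - F(0) = (-2223/20) - (0) = -2223/20.

-2223/20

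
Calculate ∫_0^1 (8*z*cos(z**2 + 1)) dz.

Let u = z**2 + 1, so du = 2*z dz. When z = 0, u = 1; when z = 1, u = 2.
The integral becomes 4·∫ cos(u) du from 1 to 2, with antiderivative 4*sin(u).
Back in z: F(z) = 4*sin(z**2 + 1).
Then F(1) - F(0) = (4*sin(2)) - (4*sin(1)) = -4*sin(1) + 4*sin(2).

-4*sin(1) + 4*sin(2)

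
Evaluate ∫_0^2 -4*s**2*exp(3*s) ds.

8/27 - 104*exp(6)/27

Integrate by parts twice (u = s^2, dv = -4*exp(3*s) ds).
An antiderivative is F(s) = (-36*s**2 + 24*s - 8)*exp(3*s)/27.
Then F(2) - F(0) = (-104*exp(6)/27) - (-8/27) = 8/27 - 104*exp(6)/27.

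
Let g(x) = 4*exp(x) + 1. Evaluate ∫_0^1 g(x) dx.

An antiderivative is F(x) = x + 4*exp(x).
Then F(1) - F(0) = (1 + 4*E) - (4) = -3 + 4*E.

-3 + 4*E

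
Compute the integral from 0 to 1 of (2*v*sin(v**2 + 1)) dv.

-cos(2) + cos(1)

Let u = v**2 + 1, so du = 2*v dv. When v = 0, u = 1; when v = 1, u = 2.
The integral becomes ∫ sin(u) du from 1 to 2, with antiderivative -cos(u).
Back in v: F(v) = -cos(v**2 + 1).
Then F(1) - F(0) = (-cos(2)) - (-cos(1)) = -cos(2) + cos(1).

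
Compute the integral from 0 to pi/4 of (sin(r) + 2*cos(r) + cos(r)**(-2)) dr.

An antiderivative is F(r) = 2*sin(r) - cos(r) + tan(r).
Then F(pi/4) - F(0) = (sqrt(2)/2 + 1) - (-1) = sqrt(2)/2 + 2.

sqrt(2)/2 + 2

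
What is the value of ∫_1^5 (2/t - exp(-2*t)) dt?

(-exp(8) + 1 + 4*exp(10)*log(5))*exp(-10)/2

An antiderivative is F(t) = 2*log(t) + exp(-2*t)/2.
Then F(5) - F(1) = (exp(-10)/2 + 2*log(5)) - (exp(-2)/2) = (-exp(8) + 1 + 4*exp(10)*log(5))*exp(-10)/2.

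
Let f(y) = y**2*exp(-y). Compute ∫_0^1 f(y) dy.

Integrate by parts twice (u = y^2, dv = exp(-y) dy).
An antiderivative is F(y) = (-y**2 - 2*y - 2)*exp(-y).
Then F(1) - F(0) = (-5*exp(-1)) - (-2) = 2 - 5*exp(-1).

2 - 5*exp(-1)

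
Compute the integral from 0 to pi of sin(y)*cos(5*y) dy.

0

Use the identity sin(y)cos(5*y) = [sin(6*y) + sin(-4*y)]/2.
An antiderivative is F(y) = cos(4*y)/8 - cos(6*y)/12.
Then F(pi) - F(0) = (1/24) - (1/24) = 0.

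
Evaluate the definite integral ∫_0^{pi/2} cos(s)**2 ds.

Use the identity cos^2(s) = (1 + cos(2*s))/2.
An antiderivative is F(s) = s/2 + sin(2*s)/4.
Then F(pi/2) - F(0) = (pi/4) - (0) = pi/4.

pi/4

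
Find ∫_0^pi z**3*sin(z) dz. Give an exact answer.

pi*(-6 + pi**2)

Integrate by parts 3 times (u = z^3, dv = sin(z) dz).
An antiderivative is F(z) = -z**3*cos(z) + 3*z**2*sin(z) + 6*z*cos(z) - 6*sin(z).
Then F(pi) - F(0) = (pi*(-6 + pi**2)) - (0) = pi*(-6 + pi**2).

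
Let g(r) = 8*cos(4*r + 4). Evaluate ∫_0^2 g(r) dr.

Let u = 4*r + 4, so du = 4 dr. When r = 0, u = 4; when r = 2, u = 12.
The integral becomes 2·∫ cos(u) du from 4 to 12, with antiderivative 2*sin(u).
Back in r: F(r) = 2*sin(4*r + 4).
Then F(2) - F(0) = (2*sin(12)) - (2*sin(4)) = 2*sin(12) - 2*sin(4).

2*sin(12) - 2*sin(4)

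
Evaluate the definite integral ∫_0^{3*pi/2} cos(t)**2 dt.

Use the identity cos^2(t) = (1 + cos(2*t))/2.
An antiderivative is F(t) = t/2 + sin(2*t)/4.
Then F(3*pi/2) - F(0) = (3*pi/4) - (0) = 3*pi/4.

3*pi/4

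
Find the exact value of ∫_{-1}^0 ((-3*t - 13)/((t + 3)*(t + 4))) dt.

Factor the denominator: t**2 + 7*t + 12 = (t + 4)(t + 3).
Partial fractions: (-3*t - 13)/((t + 3)*(t + 4)) = 1/(t + 4) - 4/(t + 3).
An antiderivative is F(t) = -4*log(t + 3) + log(t + 4).
Then F(0) - F(-1) = (log(4/81)) - (log(3/16)) = -5*log(3) + 6*log(2).

-5*log(3) + 6*log(2)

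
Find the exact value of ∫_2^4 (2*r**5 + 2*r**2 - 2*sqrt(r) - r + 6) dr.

By the power rule, an antiderivative is F(r) = r**6/3 - 4*r**(3/2)/3 + 2*r**3/3 - r**2/2 + 6*r.
Then F(4) - F(2) = (4240/3) - (110/3 - 8*sqrt(2)/3) = 8*sqrt(2)/3 + 4130/3.

8*sqrt(2)/3 + 4130/3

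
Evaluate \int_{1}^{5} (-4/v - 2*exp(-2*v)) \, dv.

-4*log(5) - exp(-2) + exp(-10)

An antiderivative is F(v) = -4*log(v) + exp(-2*v).
Then F(5) - F(1) = (-4*log(5) + exp(-10)) - (exp(-2)) = -4*log(5) - exp(-2) + exp(-10).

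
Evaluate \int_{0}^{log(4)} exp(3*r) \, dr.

Let u = exp(r), so du = exp(r) dr. When r = 0, u = 1; when r = log(4), u = 4.
The integral becomes ∫ u**2 du from 1 to 4, with antiderivative u**3/3.
Back in r: F(r) = exp(3*r)/3.
Then F(log(4)) - F(0) = (64/3) - (1/3) = 21.

21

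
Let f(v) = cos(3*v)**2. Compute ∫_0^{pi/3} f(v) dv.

pi/6

Use the identity cos^2(3*v) = (1 + cos(6*v))/2.
An antiderivative is F(v) = v/2 + sin(6*v)/12.
Then F(pi/3) - F(0) = (pi/6) - (0) = pi/6.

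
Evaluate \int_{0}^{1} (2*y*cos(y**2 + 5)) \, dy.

Let u = y**2 + 5, so du = 2*y dy. When y = 0, u = 5; when y = 1, u = 6.
The integral becomes ∫ cos(u) du from 5 to 6, with antiderivative sin(u).
Back in y: F(y) = sin(y**2 + 5).
Then F(1) - F(0) = (sin(6)) - (sin(5)) = sin(6) - sin(5).

sin(6) - sin(5)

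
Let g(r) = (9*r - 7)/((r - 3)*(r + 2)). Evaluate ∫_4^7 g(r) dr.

3*log(2) + 5*log(3)

Factor the denominator: r**2 - r - 6 = (r + 2)(r - 3).
Partial fractions: (9*r - 7)/((r - 3)*(r + 2)) = 5/(r + 2) + 4/(r - 3).
An antiderivative is F(r) = 4*log(r - 3) + 5*log(r + 2).
Then F(7) - F(4) = (8*log(2) + 10*log(3)) - (5*log(2) + 5*log(3)) = 3*log(2) + 5*log(3).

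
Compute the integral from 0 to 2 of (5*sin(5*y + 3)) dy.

Let u = 5*y + 3, so du = 5 dy. When y = 0, u = 3; when y = 2, u = 13.
The integral becomes ∫ sin(u) du from 3 to 13, with antiderivative -cos(u).
Back in y: F(y) = -cos(5*y + 3).
Then F(2) - F(0) = (-cos(13)) - (-cos(3)) = cos(3) - cos(13).

cos(3) - cos(13)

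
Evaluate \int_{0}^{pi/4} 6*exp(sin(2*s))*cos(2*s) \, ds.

-3 + 3*E

Let u = sin(2*s), so du = 2*cos(2*s) ds. When s = 0, u = 0; when s = pi/4, u = 1.
The integral becomes 3·∫ exp(u) du from 0 to 1, with antiderivative 3*exp(u).
Back in s: F(s) = 3*exp(sin(2*s)).
Then F(pi/4) - F(0) = (3*E) - (3) = -3 + 3*E.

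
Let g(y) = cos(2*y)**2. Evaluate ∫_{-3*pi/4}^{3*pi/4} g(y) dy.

3*pi/4

Use the identity cos^2(2*y) = (1 + cos(4*y))/2.
An antiderivative is F(y) = y/2 + sin(4*y)/8.
Then F(3*pi/4) - F(-3*pi/4) = (3*pi/8) - (-3*pi/8) = 3*pi/4.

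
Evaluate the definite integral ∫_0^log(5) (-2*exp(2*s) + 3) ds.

-24 + 3*log(5)

An antiderivative is F(s) = -exp(2*s) + 3*s.
Then F(log(5)) - F(0) = (-25 + 3*log(5)) - (-1) = -24 + 3*log(5).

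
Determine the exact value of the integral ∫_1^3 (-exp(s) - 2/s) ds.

-exp(3) - log(9) + exp(1)

An antiderivative is F(s) = -exp(s) - 2*log(s).
Then F(3) - F(1) = (-exp(3) - log(9)) - (-exp(1)) = -exp(3) - log(9) + exp(1).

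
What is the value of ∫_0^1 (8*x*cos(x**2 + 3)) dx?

4*sin(4) - 4*sin(3)

Let u = x**2 + 3, so du = 2*x dx. When x = 0, u = 3; when x = 1, u = 4.
The integral becomes 4·∫ cos(u) du from 3 to 4, with antiderivative 4*sin(u).
Back in x: F(x) = 4*sin(x**2 + 3).
Then F(1) - F(0) = (4*sin(4)) - (4*sin(3)) = 4*sin(4) - 4*sin(3).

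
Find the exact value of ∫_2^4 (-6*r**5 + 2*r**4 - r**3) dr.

-18476/5

By the power rule, an antiderivative is F(r) = -r**6 + 2*r**5/5 - r**4/4.
Then F(4) - F(2) = (-18752/5) - (-276/5) = -18476/5.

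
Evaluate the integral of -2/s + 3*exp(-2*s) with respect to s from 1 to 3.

-2*log(3) - 3*exp(-6)/2 + 3*exp(-2)/2

An antiderivative is F(s) = -2*log(s) - 3*exp(-2*s)/2.
Then F(3) - F(1) = (-2*log(3) - 3*exp(-6)/2) - (-3*exp(-2)/2) = -2*log(3) - 3*exp(-6)/2 + 3*exp(-2)/2.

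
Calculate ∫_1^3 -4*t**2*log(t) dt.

Integrate by parts once (u = ln t, dv = -4*t**2 dt).
An antiderivative is F(t) = -4*t**3*(3*log(t) - 1)/9.
Then F(3) - F(1) = (12 - 36*log(3)) - (4/9) = 104/9 - 36*log(3).

104/9 - 36*log(3)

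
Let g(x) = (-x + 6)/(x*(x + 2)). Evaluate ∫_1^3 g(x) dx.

Factor the denominator: x**2 + 2*x = (x + 2)x.
Partial fractions: (-x + 6)/(x*(x + 2)) = -4/(x + 2) + 3/x.
An antiderivative is F(x) = 3*log(x) - 4*log(x + 2).
Then F(3) - F(1) = (-4*log(5) + 3*log(3)) - (-log(81)) = -4*log(5) + 7*log(3).

-4*log(5) + 7*log(3)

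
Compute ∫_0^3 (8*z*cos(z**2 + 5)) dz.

Let u = z**2 + 5, so du = 2*z dz. When z = 0, u = 5; when z = 3, u = 14.
The integral becomes 4·∫ cos(u) du from 5 to 14, with antiderivative 4*sin(u).
Back in z: F(z) = 4*sin(z**2 + 5).
Then F(3) - F(0) = (4*sin(14)) - (4*sin(5)) = -4*sin(5) + 4*sin(14).

-4*sin(5) + 4*sin(14)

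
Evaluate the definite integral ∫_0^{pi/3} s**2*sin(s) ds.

Integrate by parts twice (u = s^2, dv = sin(s) ds).
An antiderivative is F(s) = -s**2*cos(s) + 2*s*sin(s) + 2*cos(s).
Then F(pi/3) - F(0) = (-pi**2/18 + 1 + sqrt(3)*pi/3) - (2) = -1 - pi**2/18 + sqrt(3)*pi/3.

-1 - pi**2/18 + sqrt(3)*pi/3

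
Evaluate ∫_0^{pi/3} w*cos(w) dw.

Integrate by parts once (u = w, dv = cos(w) dw).
An antiderivative is F(w) = w*sin(w) + cos(w).
Then F(pi/3) - F(0) = (1/2 + sqrt(3)*pi/6) - (1) = -1/2 + sqrt(3)*pi/6.

-1/2 + sqrt(3)*pi/6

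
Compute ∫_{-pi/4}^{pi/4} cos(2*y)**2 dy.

pi/4

Use the identity cos^2(2*y) = (1 + cos(4*y))/2.
An antiderivative is F(y) = y/2 + sin(4*y)/8.
Then F(pi/4) - F(-pi/4) = (pi/8) - (-pi/8) = pi/4.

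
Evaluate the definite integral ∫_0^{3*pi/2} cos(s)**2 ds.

3*pi/4

Use the identity cos^2(s) = (1 + cos(2*s))/2.
An antiderivative is F(s) = s/2 + sin(2*s)/4.
Then F(3*pi/2) - F(0) = (3*pi/4) - (0) = 3*pi/4.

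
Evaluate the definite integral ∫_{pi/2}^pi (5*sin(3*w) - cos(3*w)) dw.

An antiderivative is F(w) = -sin(3*w)/3 - 5*cos(3*w)/3.
Then F(pi) - F(pi/2) = (5/3) - (1/3) = 4/3.

4/3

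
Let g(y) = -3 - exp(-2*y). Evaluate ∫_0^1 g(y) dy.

An antiderivative is F(y) = -3*y + exp(-2*y)/2.
Then F(1) - F(0) = (-3 + exp(-2)/2) - (1/2) = -7/2 + exp(-2)/2.

-7/2 + exp(-2)/2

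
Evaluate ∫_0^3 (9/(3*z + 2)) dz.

-3*log(2) + 3*log(11)

Let u = 3*z + 2, so du = 3 dz. When z = 0, u = 2; when z = 3, u = 11.
The integral becomes 3·∫ 1/u du from 2 to 11, with antiderivative 3*log(u).
Back in z: F(z) = 3*log(3*z + 2).
Then F(3) - F(0) = (3*log(11)) - (log(8)) = -3*log(2) + 3*log(11).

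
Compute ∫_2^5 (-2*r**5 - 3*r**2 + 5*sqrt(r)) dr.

By the power rule, an antiderivative is F(r) = -r**6/3 + 10*r**(3/2)/3 - r**3.
Then F(5) - F(2) = (-16000/3 + 50*sqrt(5)/3) - (-88/3 + 20*sqrt(2)/3) = -5304 - 20*sqrt(2)/3 + 50*sqrt(5)/3.

-5304 - 20*sqrt(2)/3 + 50*sqrt(5)/3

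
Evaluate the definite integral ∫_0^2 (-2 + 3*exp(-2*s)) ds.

An antiderivative is F(s) = -2*s - 3*exp(-2*s)/2.
Then F(2) - F(0) = (-4 - 3*exp(-4)/2) - (-3/2) = -5/2 - 3*exp(-4)/2.

-5/2 - 3*exp(-4)/2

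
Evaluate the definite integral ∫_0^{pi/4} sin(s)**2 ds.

-1/4 + pi/8

Use the identity sin^2(s) = (1 - cos(2*s))/2.
An antiderivative is F(s) = s/2 - sin(2*s)/4.
Then F(pi/4) - F(0) = (-1/4 + pi/8) - (0) = -1/4 + pi/8.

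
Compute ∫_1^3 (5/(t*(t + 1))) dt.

-5*log(2) + 5*log(3)

Factor the denominator: t**2 + t = (t + 1)t.
Partial fractions: 5/(t*(t + 1)) = -5/(t + 1) + 5/t.
An antiderivative is F(t) = 5*log(t) - 5*log(t + 1).
Then F(3) - F(1) = (-10*log(2) + 5*log(3)) - (-log(32)) = -5*log(2) + 5*log(3).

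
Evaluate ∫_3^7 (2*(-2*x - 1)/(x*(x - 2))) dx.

Factor the denominator: x**2 - 2*x = x(x - 2).
Partial fractions: 2*(-2*x - 1)/(x*(x - 2)) = 1/x - 5/(x - 2).
An antiderivative is F(x) = log(x) - 5*log(x - 2).
Then F(7) - F(3) = (-5*log(5) + log(7)) - (log(3)) = -5*log(5) - log(3) + log(7).

-5*log(5) - log(3) + log(7)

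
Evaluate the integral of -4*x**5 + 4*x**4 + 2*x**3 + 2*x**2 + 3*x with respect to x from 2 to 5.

By the power rule, an antiderivative is F(x) = -2*x**6/3 + 4*x**5/5 + x**4/2 + 2*x**3/3 + 3*x**2/2.
Then F(5) - F(2) = (-22450/3) - (34/15) = -37428/5.

-37428/5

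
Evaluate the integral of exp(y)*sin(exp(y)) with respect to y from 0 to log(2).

-cos(2) + cos(1)

Let u = exp(y), so du = exp(y) dy. When y = 0, u = 1; when y = log(2), u = 2.
The integral becomes ∫ sin(u) du from 1 to 2, with antiderivative -cos(u).
Back in y: F(y) = -cos(exp(y)).
Then F(log(2)) - F(0) = (-cos(2)) - (-cos(1)) = -cos(2) + cos(1).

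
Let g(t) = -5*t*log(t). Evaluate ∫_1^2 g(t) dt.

15/4 - 10*log(2)

Integrate by parts once (u = ln t, dv = -5*t dt).
An antiderivative is F(t) = -5*t**2*(2*log(t) - 1)/4.
Then F(2) - F(1) = (5 - 10*log(2)) - (5/4) = 15/4 - 10*log(2).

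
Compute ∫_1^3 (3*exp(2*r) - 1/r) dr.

An antiderivative is F(r) = 3*exp(2*r)/2 - log(r).
Then F(3) - F(1) = (-log(3) + 3*exp(6)/2) - (3*exp(2)/2) = -3*exp(2)/2 - log(3) + 3*exp(6)/2.

-3*exp(2)/2 - log(3) + 3*exp(6)/2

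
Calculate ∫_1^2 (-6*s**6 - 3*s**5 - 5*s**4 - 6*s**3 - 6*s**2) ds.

By the power rule, an antiderivative is F(s) = -6*s**7/7 - s**6/2 - s**5 - 3*s**4/2 - 2*s**3.
Then F(2) - F(1) = (-1496/7) - (-41/7) = -1455/7.

-1455/7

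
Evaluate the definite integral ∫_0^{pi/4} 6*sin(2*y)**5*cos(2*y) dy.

Let u = sin(2*y), so du = 2*cos(2*y) dy. When y = 0, u = 0; when y = pi/4, u = 1.
The integral becomes 3·∫ u**5 du from 0 to 1, with antiderivative u**6/2.
Back in y: F(y) = sin(2*y)**6/2.
Then F(pi/4) - F(0) = (1/2) - (0) = 1/2.

1/2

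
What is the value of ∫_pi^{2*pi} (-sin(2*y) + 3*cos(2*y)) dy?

0

An antiderivative is F(y) = 3*sin(2*y)/2 + cos(2*y)/2.
Then F(2*pi) - F(pi) = (1/2) - (1/2) = 0.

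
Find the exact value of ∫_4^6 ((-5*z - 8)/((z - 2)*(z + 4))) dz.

log(2/25)

Factor the denominator: z**2 + 2*z - 8 = (z + 4)(z - 2).
Partial fractions: (-5*z - 8)/((z - 2)*(z + 4)) = -2/(z + 4) - 3/(z - 2).
An antiderivative is F(z) = -3*log(z - 2) - 2*log(z + 4).
Then F(6) - F(4) = (-8*log(2) - 2*log(5)) - (-9*log(2)) = log(2/25).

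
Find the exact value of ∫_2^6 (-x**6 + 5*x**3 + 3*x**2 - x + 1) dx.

By the power rule, an antiderivative is F(x) = -x**7/7 + 5*x**4/4 + x**3 - x**2/2 + x.
Then F(6) - F(2) = (-267168/7) - (68/7) = -267236/7.

-267236/7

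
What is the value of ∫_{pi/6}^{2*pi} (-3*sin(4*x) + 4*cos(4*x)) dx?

An antiderivative is F(x) = sin(4*x) + 3*cos(4*x)/4.
Then F(2*pi) - F(pi/6) = (3/4) - (-3/8 + sqrt(3)/2) = 9/8 - sqrt(3)/2.

9/8 - sqrt(3)/2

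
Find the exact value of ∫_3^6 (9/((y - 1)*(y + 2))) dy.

Factor the denominator: y**2 + y - 2 = (y + 2)(y - 1).
Partial fractions: 9/((y - 1)*(y + 2)) = -3/(y + 2) + 3/(y - 1).
An antiderivative is F(y) = 3*log(y - 1) - 3*log(y + 2).
Then F(6) - F(3) = (-9*log(2) + 3*log(5)) - (-3*log(5) + 3*log(2)) = -12*log(2) + 6*log(5).

-12*log(2) + 6*log(5)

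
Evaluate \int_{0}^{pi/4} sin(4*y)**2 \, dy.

Use the identity sin^2(4*y) = (1 - cos(8*y))/2.
An antiderivative is F(y) = y/2 - sin(8*y)/16.
Then F(pi/4) - F(0) = (pi/8) - (0) = pi/8.

pi/8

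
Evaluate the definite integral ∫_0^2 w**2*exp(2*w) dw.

Integrate by parts twice (u = w^2, dv = exp(2*w) dw).
An antiderivative is F(w) = (2*w**2 - 2*w + 1)*exp(2*w)/4.
Then F(2) - F(0) = (5*exp(4)/4) - (1/4) = -1/4 + 5*exp(4)/4.

-1/4 + 5*exp(4)/4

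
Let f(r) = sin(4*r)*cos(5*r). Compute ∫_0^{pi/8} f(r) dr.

Use the identity sin(4*r)cos(5*r) = [sin(9*r) + sin(-r)]/2.
An antiderivative is F(r) = cos(r)/2 - cos(9*r)/18.
Then F(pi/8) - F(0) = (5*sqrt(sqrt(2) + 2)/18) - (4/9) = -4/9 + 5*sqrt(sqrt(2) + 2)/18.

-4/9 + 5*sqrt(sqrt(2) + 2)/18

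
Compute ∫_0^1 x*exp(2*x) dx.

1/4 + exp(2)/4

Integrate by parts once (u = x, dv = exp(2*x) dx).
An antiderivative is F(x) = (2*x - 1)*exp(2*x)/4.
Then F(1) - F(0) = (exp(2)/4) - (-1/4) = 1/4 + exp(2)/4.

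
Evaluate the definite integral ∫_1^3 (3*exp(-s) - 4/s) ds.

An antiderivative is F(s) = -4*log(s) - 3*exp(-s).
Then F(3) - F(1) = (-4*log(3) - 3*exp(-3)) - (-3*exp(-1)) = -4*log(3) - 3*exp(-3) + 3*exp(-1).

-4*log(3) - 3*exp(-3) + 3*exp(-1)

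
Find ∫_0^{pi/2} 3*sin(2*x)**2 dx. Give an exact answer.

Use the identity sin^2(2*x) = (1 - cos(4*x))/2.
An antiderivative is F(x) = 3*x/2 - 3*sin(4*x)/8.
Then F(pi/2) - F(0) = (3*pi/4) - (0) = 3*pi/4.

3*pi/4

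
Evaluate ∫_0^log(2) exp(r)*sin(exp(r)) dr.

-cos(2) + cos(1)

Let u = exp(r), so du = exp(r) dr. When r = 0, u = 1; when r = log(2), u = 2.
The integral becomes ∫ sin(u) du from 1 to 2, with antiderivative -cos(u).
Back in r: F(r) = -cos(exp(r)).
Then F(log(2)) - F(0) = (-cos(2)) - (-cos(1)) = -cos(2) + cos(1).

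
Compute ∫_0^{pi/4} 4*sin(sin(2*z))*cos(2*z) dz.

2 - 2*cos(1)

Let u = sin(2*z), so du = 2*cos(2*z) dz. When z = 0, u = 0; when z = pi/4, u = 1.
The integral becomes 2·∫ sin(u) du from 0 to 1, with antiderivative -2*cos(u).
Back in z: F(z) = -2*cos(sin(2*z)).
Then F(pi/4) - F(0) = (-2*cos(1)) - (-2) = 2 - 2*cos(1).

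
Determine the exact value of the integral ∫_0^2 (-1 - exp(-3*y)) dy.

An antiderivative is F(y) = -y + exp(-3*y)/3.
Then F(2) - F(0) = (-2 + exp(-6)/3) - (1/3) = -7/3 + exp(-6)/3.

-7/3 + exp(-6)/3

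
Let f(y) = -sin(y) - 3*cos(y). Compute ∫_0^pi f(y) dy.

An antiderivative is F(y) = -3*sin(y) + cos(y).
Then F(pi) - F(0) = (-1) - (1) = -2.

-2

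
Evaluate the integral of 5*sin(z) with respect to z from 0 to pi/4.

An antiderivative is F(z) = -5*cos(z).
Then F(pi/4) - F(0) = (-5*sqrt(2)/2) - (-5) = 5 - 5*sqrt(2)/2.

5 - 5*sqrt(2)/2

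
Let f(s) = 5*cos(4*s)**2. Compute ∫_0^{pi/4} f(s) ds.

Use the identity cos^2(4*s) = (1 + cos(8*s))/2.
An antiderivative is F(s) = 5*s/2 + 5*sin(8*s)/16.
Then F(pi/4) - F(0) = (5*pi/8) - (0) = 5*pi/8.

5*pi/8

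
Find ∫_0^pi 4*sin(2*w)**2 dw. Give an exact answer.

2*pi

Use the identity sin^2(2*w) = (1 - cos(4*w))/2.
An antiderivative is F(w) = 2*w - sin(4*w)/2.
Then F(pi) - F(0) = (2*pi) - (0) = 2*pi.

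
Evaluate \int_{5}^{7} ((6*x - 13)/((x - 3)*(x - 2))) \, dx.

Factor the denominator: x**2 - 5*x + 6 = (x - 2)(x - 3).
Partial fractions: (6*x - 13)/((x - 3)*(x - 2)) = 1/(x - 2) + 5/(x - 3).
An antiderivative is F(x) = 5*log(x - 3) + log(x - 2).
Then F(7) - F(5) = (log(5) + 10*log(2)) - (log(96)) = -log(3) + log(5) + 5*log(2).

-log(3) + log(5) + 5*log(2)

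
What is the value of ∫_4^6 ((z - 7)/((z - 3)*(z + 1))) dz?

log(49/75)

Factor the denominator: z**2 - 2*z - 3 = (z + 1)(z - 3).
Partial fractions: (z - 7)/((z - 3)*(z + 1)) = 2/(z + 1) - 1/(z - 3).
An antiderivative is F(z) = -log(z - 3) + 2*log(z + 1).
Then F(6) - F(4) = (log(49/3)) - (log(25)) = log(49/75).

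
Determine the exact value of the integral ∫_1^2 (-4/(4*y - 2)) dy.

-log(3)

An antiderivative is F(y) = -log(4*y - 2).
Then F(2) - F(1) = (-log(6)) - (-log(2)) = -log(3).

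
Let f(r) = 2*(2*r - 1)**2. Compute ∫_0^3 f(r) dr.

Let u = 2*r - 1, so du = 2 dr. When r = 0, u = -1; when r = 3, u = 5.
The integral becomes ∫ u**2 du from -1 to 5, with antiderivative u**3/3.
Back in r: F(r) = (2*r - 1)**3/3.
Then F(3) - F(0) = (125/3) - (-1/3) = 42.

42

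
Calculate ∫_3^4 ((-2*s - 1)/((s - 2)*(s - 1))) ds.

Factor the denominator: s**2 - 3*s + 2 = (s - 1)(s - 2).
Partial fractions: (-2*s - 1)/((s - 2)*(s - 1)) = 3/(s - 1) - 5/(s - 2).
An antiderivative is F(s) = -5*log(s - 2) + 3*log(s - 1).
Then F(4) - F(3) = (log(27/32)) - (log(8)) = -8*log(2) + 3*log(3).

-8*log(2) + 3*log(3)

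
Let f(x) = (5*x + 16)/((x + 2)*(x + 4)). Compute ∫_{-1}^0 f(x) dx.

-2*log(3) + 7*log(2)

Factor the denominator: x**2 + 6*x + 8 = (x + 4)(x + 2).
Partial fractions: (5*x + 16)/((x + 2)*(x + 4)) = 2/(x + 4) + 3/(x + 2).
An antiderivative is F(x) = 3*log(x + 2) + 2*log(x + 4).
Then F(0) - F(-1) = (7*log(2)) - (log(9)) = -2*log(3) + 7*log(2).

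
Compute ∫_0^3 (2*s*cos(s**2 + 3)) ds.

Let u = s**2 + 3, so du = 2*s ds. When s = 0, u = 3; when s = 3, u = 12.
The integral becomes ∫ cos(u) du from 3 to 12, with antiderivative sin(u).
Back in s: F(s) = sin(s**2 + 3).
Then F(3) - F(0) = (sin(12)) - (sin(3)) = sin(12) - sin(3).

sin(12) - sin(3)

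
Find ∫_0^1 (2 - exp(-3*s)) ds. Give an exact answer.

exp(-3)/3 + 5/3

An antiderivative is F(s) = 2*s + exp(-3*s)/3.
Then F(1) - F(0) = (exp(-3)/3 + 2) - (1/3) = exp(-3)/3 + 5/3.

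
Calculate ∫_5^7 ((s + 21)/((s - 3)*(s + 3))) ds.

-3*log(5) + 10*log(2)

Factor the denominator: s**2 - 9 = (s + 3)(s - 3).
Partial fractions: (s + 21)/((s - 3)*(s + 3)) = -3/(s + 3) + 4/(s - 3).
An antiderivative is F(s) = 4*log(s - 3) - 3*log(s + 3).
Then F(7) - F(5) = (-3*log(5) + 5*log(2)) - (-log(32)) = -3*log(5) + 10*log(2).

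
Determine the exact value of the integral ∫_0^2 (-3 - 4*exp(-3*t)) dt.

An antiderivative is F(t) = -3*t + 4*exp(-3*t)/3.
Then F(2) - F(0) = (-6 + 4*exp(-6)/3) - (4/3) = -22/3 + 4*exp(-6)/3.

-22/3 + 4*exp(-6)/3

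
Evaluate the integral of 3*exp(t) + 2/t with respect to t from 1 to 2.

An antiderivative is F(t) = 3*exp(t) + 2*log(t).
Then F(2) - F(1) = (log(4) + 3*exp(2)) - (3*exp(1)) = -3*exp(1) + log(4) + 3*exp(2).

-3*exp(1) + log(4) + 3*exp(2)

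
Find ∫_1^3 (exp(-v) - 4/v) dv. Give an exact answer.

An antiderivative is F(v) = -4*log(v) - exp(-v).
Then F(3) - F(1) = (-4*log(3) - exp(-3)) - (-exp(-1)) = -4*log(3) - exp(-3) + exp(-1).

-4*log(3) - exp(-3) + exp(-1)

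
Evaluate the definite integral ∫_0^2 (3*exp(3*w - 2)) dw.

-(1 - exp(6))*exp(-2)

Let u = 3*w - 2, so du = 3 dw. When w = 0, u = -2; when w = 2, u = 4.
The integral becomes ∫ exp(u) du from -2 to 4, with antiderivative exp(u).
Back in w: F(w) = exp(3*w - 2).
Then F(2) - F(0) = (exp(4)) - (exp(-2)) = -(1 - exp(6))*exp(-2).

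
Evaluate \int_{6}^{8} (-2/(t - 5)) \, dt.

An antiderivative is F(t) = -2*log(t - 5).
Then F(8) - F(6) = (-log(9)) - (0) = -log(9).

-log(9)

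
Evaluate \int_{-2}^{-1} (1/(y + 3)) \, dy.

log(2)

An antiderivative is F(y) = log(y + 3).
Then F(-1) - F(-2) = (log(2)) - (0) = log(2).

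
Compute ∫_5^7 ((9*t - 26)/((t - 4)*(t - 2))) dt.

Factor the denominator: t**2 - 6*t + 8 = (t - 2)(t - 4).
Partial fractions: (9*t - 26)/((t - 4)*(t - 2)) = 4/(t - 2) + 5/(t - 4).
An antiderivative is F(t) = 5*log(t - 4) + 4*log(t - 2).
Then F(7) - F(5) = (5*log(3) + 4*log(5)) - (log(81)) = log(3) + 4*log(5).

log(3) + 4*log(5)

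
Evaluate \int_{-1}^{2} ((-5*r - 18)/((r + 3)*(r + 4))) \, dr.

Factor the denominator: r**2 + 7*r + 12 = (r + 4)(r + 3).
Partial fractions: (-5*r - 18)/((r + 3)*(r + 4)) = -2/(r + 4) - 3/(r + 3).
An antiderivative is F(r) = -3*log(r + 3) - 2*log(r + 4).
Then F(2) - F(-1) = (-3*log(5) - 2*log(3) - 2*log(2)) - (-log(72)) = -3*log(5) + log(2).

-3*log(5) + log(2)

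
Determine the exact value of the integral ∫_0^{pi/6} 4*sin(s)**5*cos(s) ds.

1/96

Let u = sin(s), so du = cos(s) ds. When s = 0, u = 0; when s = pi/6, u = 1/2.
The integral becomes 4·∫ u**5 du from 0 to 1/2, with antiderivative 2*u**6/3.
Back in s: F(s) = 2*sin(s)**6/3.
Then F(pi/6) - F(0) = (1/96) - (0) = 1/96.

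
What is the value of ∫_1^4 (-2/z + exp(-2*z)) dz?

(-8*exp(8)*log(2) - 1 + exp(6))*exp(-8)/2

An antiderivative is F(z) = -2*log(z) - exp(-2*z)/2.
Then F(4) - F(1) = (-4*log(2) - exp(-8)/2) - (-exp(-2)/2) = (-8*exp(8)*log(2) - 1 + exp(6))*exp(-8)/2.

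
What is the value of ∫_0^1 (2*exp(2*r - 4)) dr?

-(1 - exp(2))*exp(-4)

Let u = 2*r - 4, so du = 2 dr. When r = 0, u = -4; when r = 1, u = -2.
The integral becomes ∫ exp(u) du from -4 to -2, with antiderivative exp(u).
Back in r: F(r) = exp(2*r - 4).
Then F(1) - F(0) = (exp(-2)) - (exp(-4)) = -(1 - exp(2))*exp(-4).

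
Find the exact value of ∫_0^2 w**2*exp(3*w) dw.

Integrate by parts twice (u = w^2, dv = exp(3*w) dw).
An antiderivative is F(w) = (9*w**2 - 6*w + 2)*exp(3*w)/27.
Then F(2) - F(0) = (26*exp(6)/27) - (2/27) = -2/27 + 26*exp(6)/27.

-2/27 + 26*exp(6)/27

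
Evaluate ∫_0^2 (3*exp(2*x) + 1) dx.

1/2 + 3*exp(4)/2

An antiderivative is F(x) = 3*exp(2*x)/2 + x.
Then F(2) - F(0) = (2 + 3*exp(4)/2) - (3/2) = 1/2 + 3*exp(4)/2.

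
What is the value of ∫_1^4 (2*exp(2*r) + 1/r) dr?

An antiderivative is F(r) = exp(2*r) + log(r).
Then F(4) - F(1) = (log(4) + exp(8)) - (exp(2)) = -exp(2) + log(4) + exp(8).

-exp(2) + log(4) + exp(8)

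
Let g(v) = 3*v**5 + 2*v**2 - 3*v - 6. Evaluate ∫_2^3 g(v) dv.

By the power rule, an antiderivative is F(v) = v**6/2 + 2*v**3/3 - 3*v**2/2 - 6*v.
Then F(3) - F(2) = (351) - (58/3) = 995/3.

995/3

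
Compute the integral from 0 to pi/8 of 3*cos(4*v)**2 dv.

Use the identity cos^2(4*v) = (1 + cos(8*v))/2.
An antiderivative is F(v) = 3*v/2 + 3*sin(8*v)/16.
Then F(pi/8) - F(0) = (3*pi/16) - (0) = 3*pi/16.

3*pi/16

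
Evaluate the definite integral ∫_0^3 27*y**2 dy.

243

Let u = 3*y, so du = 3 dy. When y = 0, u = 0; when y = 3, u = 9.
The integral becomes ∫ u**2 du from 0 to 9, with antiderivative u**3/3.
Back in y: F(y) = 9*y**3.
Then F(3) - F(0) = (243) - (0) = 243.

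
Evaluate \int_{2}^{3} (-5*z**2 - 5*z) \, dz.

-265/6

By the power rule, an antiderivative is F(z) = -5*z**3/3 - 5*z**2/2.
Then F(3) - F(2) = (-135/2) - (-70/3) = -265/6.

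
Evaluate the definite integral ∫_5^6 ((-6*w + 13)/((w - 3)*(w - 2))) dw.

log(8/81)

Factor the denominator: w**2 - 5*w + 6 = (w - 2)(w - 3).
Partial fractions: (-6*w + 13)/((w - 3)*(w - 2)) = -1/(w - 2) - 5/(w - 3).
An antiderivative is F(w) = -5*log(w - 3) - log(w - 2).
Then F(6) - F(5) = (-5*log(3) - 2*log(2)) - (-log(96)) = log(8/81).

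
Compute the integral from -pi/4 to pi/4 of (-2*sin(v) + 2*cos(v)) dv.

2*sqrt(2)

An antiderivative is F(v) = 2*sin(v) + 2*cos(v).
Then F(pi/4) - F(-pi/4) = (2*sqrt(2)) - (0) = 2*sqrt(2).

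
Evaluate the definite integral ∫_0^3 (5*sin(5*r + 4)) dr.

-cos(19) + cos(4)

Let u = 5*r + 4, so du = 5 dr. When r = 0, u = 4; when r = 3, u = 19.
The integral becomes ∫ sin(u) du from 4 to 19, with antiderivative -cos(u).
Back in r: F(r) = -cos(5*r + 4).
Then F(3) - F(0) = (-cos(19)) - (-cos(4)) = -cos(19) + cos(4).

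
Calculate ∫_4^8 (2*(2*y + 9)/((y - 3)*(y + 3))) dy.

Factor the denominator: y**2 - 9 = (y + 3)(y - 3).
Partial fractions: 2*(2*y + 9)/((y - 3)*(y + 3)) = -1/(y + 3) + 5/(y - 3).
An antiderivative is F(y) = 5*log(y - 3) - log(y + 3).
Then F(8) - F(4) = (-log(11) + 5*log(5)) - (-log(7)) = -log(11) + log(7) + 5*log(5).

-log(11) + log(7) + 5*log(5)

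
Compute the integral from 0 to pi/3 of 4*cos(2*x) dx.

An antiderivative is F(x) = 2*sin(2*x).
Then F(pi/3) - F(0) = (sqrt(3)) - (0) = sqrt(3).

sqrt(3)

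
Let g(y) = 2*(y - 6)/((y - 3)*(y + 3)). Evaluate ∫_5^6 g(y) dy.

-8*log(2) + 5*log(3)

Factor the denominator: y**2 - 9 = (y + 3)(y - 3).
Partial fractions: 2*(y - 6)/((y - 3)*(y + 3)) = 3/(y + 3) - 1/(y - 3).
An antiderivative is F(y) = -log(y - 3) + 3*log(y + 3).
Then F(6) - F(5) = (5*log(3)) - (8*log(2)) = -8*log(2) + 5*log(3).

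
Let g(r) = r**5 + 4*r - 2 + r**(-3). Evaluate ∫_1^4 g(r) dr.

22623/32

By the power rule, an antiderivative is F(r) = r**6/6 + 2*r**2 - 2*r - 1/(2*r**2).
Then F(4) - F(1) = (67837/96) - (-1/3) = 22623/32.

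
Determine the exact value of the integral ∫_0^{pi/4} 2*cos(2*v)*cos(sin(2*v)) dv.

sin(1)

Let u = sin(2*v), so du = 2*cos(2*v) dv. When v = 0, u = 0; when v = pi/4, u = 1.
The integral becomes ∫ cos(u) du from 0 to 1, with antiderivative sin(u).
Back in v: F(v) = sin(sin(2*v)).
Then F(pi/4) - F(0) = (sin(1)) - (0) = sin(1).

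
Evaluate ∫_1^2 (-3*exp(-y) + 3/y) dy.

An antiderivative is F(y) = 3*log(y) + 3*exp(-y).
Then F(2) - F(1) = (3*exp(-2) + 3*log(2)) - (3*exp(-1)) = -3*exp(-1) + 3*exp(-2) + 3*log(2).

-3*exp(-1) + 3*exp(-2) + 3*log(2)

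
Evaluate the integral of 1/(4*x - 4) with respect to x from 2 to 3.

log(2)/4

An antiderivative is F(x) = log(4*x - 4)/4.
Then F(3) - F(2) = (3*log(2)/4) - (log(2)/2) = log(2)/4.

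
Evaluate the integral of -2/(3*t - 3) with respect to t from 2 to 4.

-2*log(3)/3

An antiderivative is F(t) = -2*log(3*t - 3)/3.
Then F(4) - F(2) = (-4*log(3)/3) - (-2*log(3)/3) = -2*log(3)/3.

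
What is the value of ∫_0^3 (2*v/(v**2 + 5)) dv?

log(14/5)

Let u = v**2 + 5, so du = 2*v dv. When v = 0, u = 5; when v = 3, u = 14.
The integral becomes ∫ 1/u du from 5 to 14, with antiderivative log(u).
Back in v: F(v) = log(v**2 + 5).
Then F(3) - F(0) = (log(14)) - (log(5)) = log(14/5).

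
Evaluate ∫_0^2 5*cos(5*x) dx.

sin(10)

Let u = 5*x, so du = 5 dx. When x = 0, u = 0; when x = 2, u = 10.
The integral becomes ∫ cos(u) du from 0 to 10, with antiderivative sin(u).
Back in x: F(x) = sin(5*x).
Then F(2) - F(0) = (sin(10)) - (0) = sin(10).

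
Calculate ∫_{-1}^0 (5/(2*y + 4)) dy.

5*log(2)/2

An antiderivative is F(y) = 5*log(2*y + 4)/2.
Then F(0) - F(-1) = (log(32)) - (5*log(2)/2) = 5*log(2)/2.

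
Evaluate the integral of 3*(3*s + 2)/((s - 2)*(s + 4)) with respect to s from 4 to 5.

-19*log(2) + 14*log(3)

Factor the denominator: s**2 + 2*s - 8 = (s + 4)(s - 2).
Partial fractions: 3*(3*s + 2)/((s - 2)*(s + 4)) = 5/(s + 4) + 4/(s - 2).
An antiderivative is F(s) = 4*log(s - 2) + 5*log(s + 4).
Then F(5) - F(4) = (14*log(3)) - (19*log(2)) = -19*log(2) + 14*log(3).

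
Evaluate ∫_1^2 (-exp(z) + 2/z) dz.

-exp(2) + log(4) + exp(1)

An antiderivative is F(z) = -exp(z) + 2*log(z).
Then F(2) - F(1) = (-exp(2) + log(4)) - (-exp(1)) = -exp(2) + log(4) + exp(1).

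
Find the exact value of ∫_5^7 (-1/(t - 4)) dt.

An antiderivative is F(t) = -log(t - 4).
Then F(7) - F(5) = (-log(3)) - (0) = -log(3).

-log(3)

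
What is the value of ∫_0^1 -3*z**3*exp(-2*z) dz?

Integrate by parts 3 times (u = z^3, dv = -3*exp(-2*z) dz).
An antiderivative is F(z) = (12*z**3 + 18*z**2 + 18*z + 9)*exp(-2*z)/8.
Then F(1) - F(0) = (57*exp(-2)/8) - (9/8) = -9/8 + 57*exp(-2)/8.

-9/8 + 57*exp(-2)/8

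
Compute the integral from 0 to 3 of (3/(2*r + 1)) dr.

3*log(7)/2

An antiderivative is F(r) = 3*log(2*r + 1)/2.
Then F(3) - F(0) = (3*log(7)/2) - (0) = 3*log(7)/2.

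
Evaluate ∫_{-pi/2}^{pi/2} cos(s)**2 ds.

pi/2

Use the identity cos^2(s) = (1 + cos(2*s))/2.
An antiderivative is F(s) = s/2 + sin(2*s)/4.
Then F(pi/2) - F(-pi/2) = (pi/4) - (-pi/4) = pi/2.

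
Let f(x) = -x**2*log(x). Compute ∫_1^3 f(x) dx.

26/9 - 9*log(3)

Integrate by parts once (u = ln x, dv = -x**2 dx).
An antiderivative is F(x) = -x**3*(3*log(x) - 1)/9.
Then F(3) - F(1) = (3 - 9*log(3)) - (1/9) = 26/9 - 9*log(3).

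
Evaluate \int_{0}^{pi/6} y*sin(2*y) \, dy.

Integrate by parts once (u = y, dv = sin(2*y) dy).
An antiderivative is F(y) = -y*cos(2*y)/2 + sin(2*y)/4.
Then F(pi/6) - F(0) = (-pi/24 + sqrt(3)/8) - (0) = -pi/24 + sqrt(3)/8.

-pi/24 + sqrt(3)/8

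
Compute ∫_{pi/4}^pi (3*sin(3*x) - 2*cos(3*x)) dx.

1 - sqrt(2)/6

An antiderivative is F(x) = -2*sin(3*x)/3 - cos(3*x).
Then F(pi) - F(pi/4) = (1) - (sqrt(2)/6) = 1 - sqrt(2)/6.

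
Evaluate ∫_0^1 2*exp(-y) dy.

2 - 2*exp(-1)

An antiderivative is F(y) = -2*exp(-y).
Then F(1) - F(0) = (-2*exp(-1)) - (-2) = 2 - 2*exp(-1).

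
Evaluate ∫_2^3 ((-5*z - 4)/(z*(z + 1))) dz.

Factor the denominator: z**2 + z = (z + 1)z.
Partial fractions: (-5*z - 4)/(z*(z + 1)) = -1/(z + 1) - 4/z.
An antiderivative is F(z) = -4*log(z) - log(z + 1).
Then F(3) - F(2) = (-4*log(3) - 2*log(2)) - (-log(48)) = log(4/27).

log(4/27)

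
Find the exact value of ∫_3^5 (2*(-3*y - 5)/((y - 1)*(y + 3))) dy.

-8*log(2) + 2*log(3)

Factor the denominator: y**2 + 2*y - 3 = (y + 3)(y - 1).
Partial fractions: 2*(-3*y - 5)/((y - 1)*(y + 3)) = -2/(y + 3) - 4/(y - 1).
An antiderivative is F(y) = -4*log(y - 1) - 2*log(y + 3).
Then F(5) - F(3) = (-14*log(2)) - (-6*log(2) - 2*log(3)) = -8*log(2) + 2*log(3).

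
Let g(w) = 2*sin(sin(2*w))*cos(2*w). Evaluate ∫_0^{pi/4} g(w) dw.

1 - cos(1)

Let u = sin(2*w), so du = 2*cos(2*w) dw. When w = 0, u = 0; when w = pi/4, u = 1.
The integral becomes ∫ sin(u) du from 0 to 1, with antiderivative -cos(u).
Back in w: F(w) = -cos(sin(2*w)).
Then F(pi/4) - F(0) = (-cos(1)) - (-1) = 1 - cos(1).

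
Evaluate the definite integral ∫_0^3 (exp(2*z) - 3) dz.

-19/2 + exp(6)/2

An antiderivative is F(z) = exp(2*z)/2 - 3*z.
Then F(3) - F(0) = (-9 + exp(6)/2) - (1/2) = -19/2 + exp(6)/2.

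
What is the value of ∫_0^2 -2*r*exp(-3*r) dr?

-2/9 + 14*exp(-6)/9

Integrate by parts once (u = r, dv = -2*exp(-3*r) dr).
An antiderivative is F(r) = (6*r + 2)*exp(-3*r)/9.
Then F(2) - F(0) = (14*exp(-6)/9) - (2/9) = -2/9 + 14*exp(-6)/9.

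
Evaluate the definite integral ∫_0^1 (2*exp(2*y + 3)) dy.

Let u = 2*y + 3, so du = 2 dy. When y = 0, u = 3; when y = 1, u = 5.
The integral becomes ∫ exp(u) du from 3 to 5, with antiderivative exp(u).
Back in y: F(y) = exp(2*y + 3).
Then F(1) - F(0) = (exp(5)) - (exp(3)) = -exp(3) + exp(5).

-exp(3) + exp(5)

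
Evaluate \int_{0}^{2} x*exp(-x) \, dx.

Integrate by parts once (u = x, dv = exp(-x) dx).
An antiderivative is F(x) = (-x - 1)*exp(-x).
Then F(2) - F(0) = (-3*exp(-2)) - (-1) = 1 - 3*exp(-2).

1 - 3*exp(-2)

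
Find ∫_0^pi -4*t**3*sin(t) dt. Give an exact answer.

Integrate by parts 3 times (u = t^3, dv = -4*sin(t) dt).
An antiderivative is F(t) = 4*t**3*cos(t) - 12*t**2*sin(t) - 24*t*cos(t) + 24*sin(t).
Then F(pi) - F(0) = (4*pi*(6 - pi**2)) - (0) = 4*pi*(6 - pi**2).

4*pi*(6 - pi**2)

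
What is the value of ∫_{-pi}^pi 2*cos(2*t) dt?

An antiderivative is F(t) = sin(2*t).
Then F(pi) - F(-pi) = (0) - (0) = 0.

0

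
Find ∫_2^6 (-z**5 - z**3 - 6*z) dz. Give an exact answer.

By the power rule, an antiderivative is F(z) = -z**6/6 - z**4/4 - 3*z**2.
Then F(6) - F(2) = (-8208) - (-80/3) = -24544/3.

-24544/3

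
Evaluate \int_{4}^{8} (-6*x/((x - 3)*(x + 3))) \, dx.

Factor the denominator: x**2 - 9 = (x + 3)(x - 3).
Partial fractions: -6*x/((x - 3)*(x + 3)) = -3/(x + 3) - 3/(x - 3).
An antiderivative is F(x) = -3*log(x - 3) - 3*log(x + 3).
Then F(8) - F(4) = (-3*log(11) - 3*log(5)) - (-3*log(7)) = -3*log(11) - 3*log(5) + 3*log(7).

-3*log(11) - 3*log(5) + 3*log(7)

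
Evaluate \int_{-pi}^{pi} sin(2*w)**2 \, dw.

pi

Use the identity sin^2(2*w) = (1 - cos(4*w))/2.
An antiderivative is F(w) = w/2 - sin(4*w)/8.
Then F(pi) - F(-pi) = (pi/2) - (-pi/2) = pi.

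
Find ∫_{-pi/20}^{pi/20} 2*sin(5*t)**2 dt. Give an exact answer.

Use the identity sin^2(5*t) = (1 - cos(10*t))/2.
An antiderivative is F(t) = t - sin(10*t)/10.
Then F(pi/20) - F(-pi/20) = (-1/10 + pi/20) - (1/10 - pi/20) = -1/5 + pi/10.

-1/5 + pi/10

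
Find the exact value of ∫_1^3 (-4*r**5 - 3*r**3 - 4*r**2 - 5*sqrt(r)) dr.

-1730/3 - 10*sqrt(3)

By the power rule, an antiderivative is F(r) = -2*r**6/3 - 3*r**4/4 - 10*r**(3/2)/3 - 4*r**3/3.
Then F(3) - F(1) = (-2331/4 - 10*sqrt(3)) - (-73/12) = -1730/3 - 10*sqrt(3).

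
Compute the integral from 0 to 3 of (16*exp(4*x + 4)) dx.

Let u = 4*x + 4, so du = 4 dx. When x = 0, u = 4; when x = 3, u = 16.
The integral becomes 4·∫ exp(u) du from 4 to 16, with antiderivative 4*exp(u).
Back in x: F(x) = 4*exp(4*x + 4).
Then F(3) - F(0) = (4*exp(16)) - (4*exp(4)) = -4*(1 - exp(12))*exp(4).

-4*(1 - exp(12))*exp(4)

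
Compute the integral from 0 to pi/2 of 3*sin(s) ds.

3

An antiderivative is F(s) = -3*cos(s).
Then F(pi/2) - F(0) = (0) - (-3) = 3.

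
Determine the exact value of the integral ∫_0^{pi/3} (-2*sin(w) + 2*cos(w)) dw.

-1 + sqrt(3)

An antiderivative is F(w) = 2*sin(w) + 2*cos(w).
Then F(pi/3) - F(0) = (1 + sqrt(3)) - (2) = -1 + sqrt(3).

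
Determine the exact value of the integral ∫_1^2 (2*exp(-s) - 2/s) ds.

An antiderivative is F(s) = -2*log(s) - 2*exp(-s).
Then F(2) - F(1) = (-2*log(2) - 2*exp(-2)) - (-2*exp(-1)) = -2*log(2) - 2*exp(-2) + 2*exp(-1).

-2*log(2) - 2*exp(-2) + 2*exp(-1)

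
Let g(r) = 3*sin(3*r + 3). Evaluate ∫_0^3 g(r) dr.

Let u = 3*r + 3, so du = 3 dr. When r = 0, u = 3; when r = 3, u = 12.
The integral becomes ∫ sin(u) du from 3 to 12, with antiderivative -cos(u).
Back in r: F(r) = -cos(3*r + 3).
Then F(3) - F(0) = (-cos(12)) - (-cos(3)) = cos(3) - cos(12).

cos(3) - cos(12)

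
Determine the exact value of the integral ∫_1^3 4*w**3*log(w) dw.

-20 + 81*log(3)

Integrate by parts once (u = ln w, dv = 4*w**3 dw).
An antiderivative is F(w) = w**4*(4*log(w) - 1)/4.
Then F(3) - F(1) = (-81/4 + 81*log(3)) - (-1/4) = -20 + 81*log(3).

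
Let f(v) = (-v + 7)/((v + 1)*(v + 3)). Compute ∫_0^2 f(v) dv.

-5*log(5) + 9*log(3)

Factor the denominator: v**2 + 4*v + 3 = (v + 3)(v + 1).
Partial fractions: (-v + 7)/((v + 1)*(v + 3)) = -5/(v + 3) + 4/(v + 1).
An antiderivative is F(v) = 4*log(v + 1) - 5*log(v + 3).
Then F(2) - F(0) = (-5*log(5) + 4*log(3)) - (-5*log(3)) = -5*log(5) + 9*log(3).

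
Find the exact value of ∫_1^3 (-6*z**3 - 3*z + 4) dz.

-124

By the power rule, an antiderivative is F(z) = -3*z**4/2 - 3*z**2/2 + 4*z.
Then F(3) - F(1) = (-123) - (1) = -124.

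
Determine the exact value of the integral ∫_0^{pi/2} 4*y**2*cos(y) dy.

-8 + pi**2

Integrate by parts twice (u = y^2, dv = 4*cos(y) dy).
An antiderivative is F(y) = 4*y**2*sin(y) + 8*y*cos(y) - 8*sin(y).
Then F(pi/2) - F(0) = (-8 + pi**2) - (0) = -8 + pi**2.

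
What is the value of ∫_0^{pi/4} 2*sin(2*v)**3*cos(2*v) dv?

Let u = sin(2*v), so du = 2*cos(2*v) dv. When v = 0, u = 0; when v = pi/4, u = 1.
The integral becomes ∫ u**3 du from 0 to 1, with antiderivative u**4/4.
Back in v: F(v) = sin(2*v)**4/4.
Then F(pi/4) - F(0) = (1/4) - (0) = 1/4.

1/4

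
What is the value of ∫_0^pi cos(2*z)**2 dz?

Use the identity cos^2(2*z) = (1 + cos(4*z))/2.
An antiderivative is F(z) = z/2 + sin(4*z)/8.
Then F(pi) - F(0) = (pi/2) - (0) = pi/2.

pi/2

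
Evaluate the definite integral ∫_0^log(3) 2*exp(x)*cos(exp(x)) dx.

Let u = exp(x), so du = exp(x) dx. When x = 0, u = 1; when x = log(3), u = 3.
The integral becomes 2·∫ cos(u) du from 1 to 3, with antiderivative 2*sin(u).
Back in x: F(x) = 2*sin(exp(x)).
Then F(log(3)) - F(0) = (2*sin(3)) - (2*sin(1)) = -2*sin(1) + 2*sin(3).

-2*sin(1) + 2*sin(3)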